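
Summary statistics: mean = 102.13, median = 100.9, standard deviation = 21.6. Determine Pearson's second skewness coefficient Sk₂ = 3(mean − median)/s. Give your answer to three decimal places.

Sk₂ = 3(102.13 − 100.9) / 21.6 = 3 × 1.2300 / 21.6
    = 3.6900 / 21.6 ≈ 0.171

0.171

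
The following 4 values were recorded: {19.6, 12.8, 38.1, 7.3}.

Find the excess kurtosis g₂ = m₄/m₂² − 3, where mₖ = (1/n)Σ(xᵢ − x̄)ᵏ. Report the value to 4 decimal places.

-1.0124

x̄ = 19.4500
Σ(xᵢ − x̄)² = 539.6900 ⇒ m₂ = 134.92250
Σ(xᵢ − x̄)⁴ = 144728.5240 ⇒ m₄ = 36182.13101
m₂² = 18204.08101
g₂ = m₄/m₂² − 3 = 1.98758 − 3 ≈ -1.0124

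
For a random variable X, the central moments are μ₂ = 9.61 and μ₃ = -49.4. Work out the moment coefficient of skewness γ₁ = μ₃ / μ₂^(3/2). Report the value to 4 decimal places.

-1.6582

σ = √μ₂ = √9.61 = 3.10000
σ³ = μ₂^(3/2) = 29.79100
γ₁ = μ₃/σ³ = -49.4 / 29.79100 ≈ -1.6582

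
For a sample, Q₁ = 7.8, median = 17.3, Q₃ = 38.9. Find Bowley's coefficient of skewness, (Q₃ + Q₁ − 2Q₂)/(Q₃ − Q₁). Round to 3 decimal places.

0.389

numerator: Q₃ + Q₁ − 2Q₂ = 38.9 + 7.8 − 2×17.3 = 12.1000
denominator: Q₃ − Q₁ = 38.9 − 7.8 = 31.1000
Bowley skewness = 12.1000 / 31.1000 ≈ 0.389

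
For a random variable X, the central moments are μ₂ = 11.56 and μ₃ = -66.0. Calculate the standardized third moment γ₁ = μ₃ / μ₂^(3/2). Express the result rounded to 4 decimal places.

-1.6792

σ = √μ₂ = √11.56 = 3.40000
σ³ = μ₂^(3/2) = 39.30400
γ₁ = μ₃/σ³ = -66.0 / 39.30400 ≈ -1.6792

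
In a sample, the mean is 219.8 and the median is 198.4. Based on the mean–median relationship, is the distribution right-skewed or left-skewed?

mean − median = 219.8 − 198.4 = 21.4
mean > median ⇒ the longer tail is on the right ⇒ right-skewed (positively skewed).

right-skewed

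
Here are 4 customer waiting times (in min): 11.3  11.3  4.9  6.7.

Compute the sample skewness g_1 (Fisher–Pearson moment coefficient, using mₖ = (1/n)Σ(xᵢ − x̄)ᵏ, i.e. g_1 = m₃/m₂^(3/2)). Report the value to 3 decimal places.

x̄ = (11.3 + 11.3 + 4.9 + 6.7) / 4 = 8.5500
deviations (xᵢ − x̄): 2.7500, 2.7500, -3.6500, -1.8500
Σ(xᵢ − x̄)² = 31.8700 ⇒ m₂ = 31.8700/4 = 7.96750
Σ(xᵢ − x̄)³ = -13.3650 ⇒ m₃ = -13.3650/4 = -3.34125
m₂^(3/2) = 7.96750^(1.5) = 22.48967
g_1 = m₃ / m₂^(3/2) = -3.34125 / 22.48967 ≈ -0.149

-0.149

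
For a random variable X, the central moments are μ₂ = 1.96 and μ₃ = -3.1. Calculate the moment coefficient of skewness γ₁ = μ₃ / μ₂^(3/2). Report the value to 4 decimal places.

σ = √μ₂ = √1.96 = 1.40000
σ³ = μ₂^(3/2) = 2.74400
γ₁ = μ₃/σ³ = -3.1 / 2.74400 ≈ -1.1297

-1.1297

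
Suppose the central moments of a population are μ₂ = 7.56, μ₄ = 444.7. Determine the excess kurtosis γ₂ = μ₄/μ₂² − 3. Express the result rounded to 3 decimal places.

μ₂² = 7.56² = 57.15360
μ₄/μ₂² = 444.7 / 57.15360 = 7.78079
γ₂ = 7.78079 − 3 ≈ 4.781

4.781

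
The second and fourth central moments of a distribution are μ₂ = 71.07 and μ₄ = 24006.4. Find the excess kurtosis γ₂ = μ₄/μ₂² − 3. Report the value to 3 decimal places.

μ₂² = 71.07² = 5050.94490
μ₄/μ₂² = 24006.4 / 5050.94490 = 4.75285
γ₂ = 4.75285 − 3 ≈ 1.753

1.753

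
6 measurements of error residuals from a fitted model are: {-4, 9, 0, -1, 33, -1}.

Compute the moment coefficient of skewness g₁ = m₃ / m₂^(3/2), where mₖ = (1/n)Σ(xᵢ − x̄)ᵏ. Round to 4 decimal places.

1.4394

x̄ = (-4 + 9 + 0 - 1 + 33 - 1) / 6 = 6.0000
deviations (xᵢ − x̄): -10.0000, 3.0000, -6.0000, -7.0000, 27.0000, -7.0000
Σ(xᵢ − x̄)² = 972.0000 ⇒ m₂ = 972.0000/6 = 162.00000
Σ(xᵢ − x̄)³ = 17808.0000 ⇒ m₃ = 17808.0000/6 = 2968.00000
m₂^(3/2) = 162.00000^(1.5) = 2061.92337
g₁ = m₃ / m₂^(3/2) = 2968.00000 / 2061.92337 ≈ 1.4394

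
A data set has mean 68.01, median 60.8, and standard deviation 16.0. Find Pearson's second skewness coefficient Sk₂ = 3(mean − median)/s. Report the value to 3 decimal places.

1.352

Sk₂ = 3(68.01 − 60.8) / 16.0 = 3 × 7.2100 / 16.0
    = 21.6300 / 16.0 ≈ 1.352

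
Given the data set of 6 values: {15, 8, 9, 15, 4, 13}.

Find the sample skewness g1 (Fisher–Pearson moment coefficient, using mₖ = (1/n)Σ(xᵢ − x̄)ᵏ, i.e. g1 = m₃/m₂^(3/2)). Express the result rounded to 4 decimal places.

-0.3685

x̄ = (15 + 8 + 9 + 15 + 4 + 13) / 6 = 10.6667
deviations (xᵢ − x̄): 4.3333, -2.6667, -1.6667, 4.3333, -6.6667, 2.3333
Σ(xᵢ − x̄)² = 97.3333 ⇒ m₂ = 97.3333/6 = 16.22222
Σ(xᵢ − x̄)³ = -144.4444 ⇒ m₃ = -144.4444/6 = -24.07407
m₂^(3/2) = 16.22222^(1.5) = 65.33795
g1 = m₃ / m₂^(3/2) = -24.07407 / 65.33795 ≈ -0.3685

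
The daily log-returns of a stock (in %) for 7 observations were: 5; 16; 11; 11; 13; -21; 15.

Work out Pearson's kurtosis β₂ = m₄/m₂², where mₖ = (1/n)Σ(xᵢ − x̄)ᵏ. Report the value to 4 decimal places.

4.4647

x̄ = 7.1429
Σ(xᵢ − x̄)² = 1000.8571 ⇒ m₂ = 142.97959
Σ(xᵢ − x̄)⁴ = 638902.4198 ⇒ m₄ = 91271.77426
m₂² = 20443.16368
β₂ = m₄/m₂² = 91271.77426 / 20443.16368 ≈ 4.4647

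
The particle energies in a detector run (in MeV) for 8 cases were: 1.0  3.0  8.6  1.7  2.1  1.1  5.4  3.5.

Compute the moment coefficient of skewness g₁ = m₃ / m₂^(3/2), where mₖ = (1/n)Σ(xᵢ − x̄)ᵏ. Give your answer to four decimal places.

x̄ = (1.0 + 3.0 + 8.6 + 1.7 + 2.1 + 1.1 + 5.4 + 3.5) / 8 = 3.3000
deviations (xᵢ − x̄): -2.3000, -0.3000, 5.3000, -1.6000, -1.2000, -2.2000, 2.1000, 0.2000
Σ(xᵢ − x̄)² = 46.7600 ⇒ m₂ = 46.7600/8 = 5.84500
Σ(xᵢ − x̄)³ = 129.4800 ⇒ m₃ = 129.4800/8 = 16.18500
m₂^(3/2) = 5.84500^(1.5) = 14.13113
g₁ = m₃ / m₂^(3/2) = 16.18500 / 14.13113 ≈ 1.1453

1.1453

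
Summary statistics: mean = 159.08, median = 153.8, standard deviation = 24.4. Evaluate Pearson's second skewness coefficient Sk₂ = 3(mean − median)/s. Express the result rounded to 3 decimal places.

0.649

Sk₂ = 3(159.08 − 153.8) / 24.4 = 3 × 5.2800 / 24.4
    = 15.8400 / 24.4 ≈ 0.649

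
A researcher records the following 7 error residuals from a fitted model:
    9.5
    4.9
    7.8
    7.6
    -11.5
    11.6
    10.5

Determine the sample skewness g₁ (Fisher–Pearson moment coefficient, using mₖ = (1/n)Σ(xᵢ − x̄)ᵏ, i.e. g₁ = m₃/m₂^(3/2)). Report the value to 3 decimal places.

x̄ = (9.5 + 4.9 + 7.8 + 7.6 - 11.5 + 11.6 + 10.5) / 7 = 5.7714
deviations (xᵢ − x̄): 3.7286, -0.8714, 2.0286, 1.8286, -17.2714, 5.8286, 4.7286
Σ(xᵢ − x̄)² = 376.7543 ⇒ m₂ = 376.7543/7 = 53.82204
Σ(xᵢ − x̄)³ = -4782.7326 ⇒ m₃ = -4782.7326/7 = -683.24752
m₂^(3/2) = 53.82204^(1.5) = 394.85736
g₁ = m₃ / m₂^(3/2) = -683.24752 / 394.85736 ≈ -1.730

-1.730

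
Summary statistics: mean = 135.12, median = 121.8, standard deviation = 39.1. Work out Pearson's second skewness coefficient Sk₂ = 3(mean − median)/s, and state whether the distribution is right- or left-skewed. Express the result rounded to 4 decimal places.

Sk₂ = 3(135.12 − 121.8) / 39.1 = 3 × 13.3200 / 39.1
    = 39.9600 / 39.1 ≈ 1.0220
Sk₂ > 0 ⇒ mean > median ⇒ right-skewed (positive skew).

1.0220, right-skewed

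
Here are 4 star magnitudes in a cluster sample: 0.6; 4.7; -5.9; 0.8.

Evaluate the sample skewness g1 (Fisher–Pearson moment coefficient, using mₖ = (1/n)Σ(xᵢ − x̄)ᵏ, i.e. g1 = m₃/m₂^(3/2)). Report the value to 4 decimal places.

x̄ = (0.6 + 4.7 - 5.9 + 0.8) / 4 = 0.0500
deviations (xᵢ − x̄): 0.5500, 4.6500, -5.9500, 0.7500
Σ(xᵢ − x̄)² = 57.8900 ⇒ m₂ = 57.8900/4 = 14.47250
Σ(xᵢ − x̄)³ = -109.5120 ⇒ m₃ = -109.5120/4 = -27.37800
m₂^(3/2) = 14.47250^(1.5) = 55.05735
g1 = m₃ / m₂^(3/2) = -27.37800 / 55.05735 ≈ -0.4973

-0.4973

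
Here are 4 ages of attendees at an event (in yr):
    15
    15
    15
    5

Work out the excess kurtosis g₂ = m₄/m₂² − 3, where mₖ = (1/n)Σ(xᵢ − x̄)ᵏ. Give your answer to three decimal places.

-0.667

x̄ = 12.5000
Σ(xᵢ − x̄)² = 75.0000 ⇒ m₂ = 18.75000
Σ(xᵢ − x̄)⁴ = 3281.2500 ⇒ m₄ = 820.31250
m₂² = 351.56250
g₂ = m₄/m₂² − 3 = 2.33333 − 3 ≈ -0.667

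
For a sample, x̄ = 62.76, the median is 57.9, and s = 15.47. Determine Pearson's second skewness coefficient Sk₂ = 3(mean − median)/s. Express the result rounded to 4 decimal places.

Sk₂ = 3(62.76 − 57.9) / 15.47 = 3 × 4.8600 / 15.47
    = 14.5800 / 15.47 ≈ 0.9425

0.9425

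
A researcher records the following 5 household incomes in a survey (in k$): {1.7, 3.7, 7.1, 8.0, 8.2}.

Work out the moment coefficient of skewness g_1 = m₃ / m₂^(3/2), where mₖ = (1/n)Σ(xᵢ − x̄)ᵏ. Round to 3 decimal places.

x̄ = (1.7 + 3.7 + 7.1 + 8.0 + 8.2) / 5 = 5.7400
deviations (xᵢ − x̄): -4.0400, -2.0400, 1.3600, 2.2600, 2.4600
Σ(xᵢ − x̄)² = 33.4920 ⇒ m₂ = 33.4920/5 = 6.69840
Σ(xᵢ − x̄)³ = -45.4834 ⇒ m₃ = -45.4834/5 = -9.09667
m₂^(3/2) = 6.69840^(1.5) = 17.33631
g_1 = m₃ / m₂^(3/2) = -9.09667 / 17.33631 ≈ -0.525

-0.525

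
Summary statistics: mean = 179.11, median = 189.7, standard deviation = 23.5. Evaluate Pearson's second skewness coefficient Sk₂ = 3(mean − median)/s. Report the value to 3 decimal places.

-1.352

Sk₂ = 3(179.11 − 189.7) / 23.5 = 3 × -10.5900 / 23.5
    = -31.7700 / 23.5 ≈ -1.352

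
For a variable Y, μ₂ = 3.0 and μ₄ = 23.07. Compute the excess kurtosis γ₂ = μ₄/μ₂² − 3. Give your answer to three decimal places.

μ₂² = 3.0² = 9.00000
μ₄/μ₂² = 23.07 / 9.00000 = 2.56333
γ₂ = 2.56333 − 3 ≈ -0.437

-0.437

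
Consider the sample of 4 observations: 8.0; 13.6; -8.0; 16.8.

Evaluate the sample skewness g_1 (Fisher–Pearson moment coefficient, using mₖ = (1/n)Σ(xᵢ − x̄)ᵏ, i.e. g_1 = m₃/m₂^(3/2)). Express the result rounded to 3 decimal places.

x̄ = (8.0 + 13.6 - 8.0 + 16.8) / 4 = 7.6000
deviations (xᵢ − x̄): 0.4000, 6.0000, -15.6000, 9.2000
Σ(xᵢ − x̄)² = 364.1600 ⇒ m₂ = 364.1600/4 = 91.04000
Σ(xᵢ − x̄)³ = -2801.6640 ⇒ m₃ = -2801.6640/4 = -700.41600
m₂^(3/2) = 91.04000^(1.5) = 868.65710
g_1 = m₃ / m₂^(3/2) = -700.41600 / 868.65710 ≈ -0.806

-0.806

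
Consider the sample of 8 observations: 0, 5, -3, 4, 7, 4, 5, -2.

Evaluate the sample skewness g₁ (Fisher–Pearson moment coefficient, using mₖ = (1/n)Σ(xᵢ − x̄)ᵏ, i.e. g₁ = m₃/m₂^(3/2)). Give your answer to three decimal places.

x̄ = (0 + 5 - 3 + 4 + 7 + 4 + 5 - 2) / 8 = 2.5000
deviations (xᵢ − x̄): -2.5000, 2.5000, -5.5000, 1.5000, 4.5000, 1.5000, 2.5000, -4.5000
Σ(xᵢ − x̄)² = 94.0000 ⇒ m₂ = 94.0000/8 = 11.75000
Σ(xᵢ − x̄)³ = -144.0000 ⇒ m₃ = -144.0000/8 = -18.00000
m₂^(3/2) = 11.75000^(1.5) = 40.27697
g₁ = m₃ / m₂^(3/2) = -18.00000 / 40.27697 ≈ -0.447

-0.447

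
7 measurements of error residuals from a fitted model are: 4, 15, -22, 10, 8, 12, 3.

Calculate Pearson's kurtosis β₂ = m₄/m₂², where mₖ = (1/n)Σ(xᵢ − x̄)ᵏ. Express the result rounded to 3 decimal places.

x̄ = 4.2857
Σ(xᵢ − x̄)² = 913.4286 ⇒ m₂ = 130.48980
Σ(xᵢ − x̄)⁴ = 495375.2478 ⇒ m₄ = 70767.89254
m₂² = 17027.58684
β₂ = m₄/m₂² = 70767.89254 / 17027.58684 ≈ 4.156

4.156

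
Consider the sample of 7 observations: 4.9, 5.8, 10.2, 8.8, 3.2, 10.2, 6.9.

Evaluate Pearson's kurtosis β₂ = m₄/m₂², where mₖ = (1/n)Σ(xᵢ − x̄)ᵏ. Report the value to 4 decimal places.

1.6452

x̄ = 7.1429
Σ(xᵢ − x̄)² = 43.8771 ⇒ m₂ = 6.26816
Σ(xᵢ − x̄)⁴ = 452.4834 ⇒ m₄ = 64.64048
m₂² = 39.28987
β₂ = m₄/m₂² = 64.64048 / 39.28987 ≈ 1.6452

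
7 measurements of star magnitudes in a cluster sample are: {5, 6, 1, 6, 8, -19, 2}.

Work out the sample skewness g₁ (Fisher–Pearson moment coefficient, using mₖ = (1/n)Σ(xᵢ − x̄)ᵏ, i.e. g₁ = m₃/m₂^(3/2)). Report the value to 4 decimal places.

x̄ = (5 + 6 + 1 + 6 + 8 - 19 + 2) / 7 = 1.2857
deviations (xᵢ − x̄): 3.7143, 4.7143, -0.2857, 4.7143, 6.7143, -20.2857, 0.7143
Σ(xᵢ − x̄)² = 515.4286 ⇒ m₂ = 515.4286/7 = 73.63265
Σ(xᵢ − x̄)³ = -7783.9592 ⇒ m₃ = -7783.9592/7 = -1111.99417
m₂^(3/2) = 73.63265^(1.5) = 631.83790
g₁ = m₃ / m₂^(3/2) = -1111.99417 / 631.83790 ≈ -1.7599

-1.7599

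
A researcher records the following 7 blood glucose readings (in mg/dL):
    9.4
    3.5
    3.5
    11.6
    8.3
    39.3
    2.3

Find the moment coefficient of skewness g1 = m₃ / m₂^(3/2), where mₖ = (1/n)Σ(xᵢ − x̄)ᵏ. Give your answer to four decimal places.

x̄ = (9.4 + 3.5 + 3.5 + 11.6 + 8.3 + 39.3 + 2.3) / 7 = 11.1286
deviations (xᵢ − x̄): -1.7286, -7.6286, -7.6286, 0.4714, -2.8286, 28.1714, -8.8286
Σ(xᵢ − x̄)² = 999.1743 ⇒ m₂ = 999.1743/7 = 142.73918
Σ(xᵢ − x̄)³ = 20753.9603 ⇒ m₃ = 20753.9603/7 = 2964.85148
m₂^(3/2) = 142.73918^(1.5) = 1705.35506
g1 = m₃ / m₂^(3/2) = 2964.85148 / 1705.35506 ≈ 1.7386

1.7386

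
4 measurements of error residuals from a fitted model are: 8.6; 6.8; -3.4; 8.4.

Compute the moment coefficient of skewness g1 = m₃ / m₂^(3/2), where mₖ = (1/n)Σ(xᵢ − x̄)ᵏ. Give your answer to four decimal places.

x̄ = (8.6 + 6.8 - 3.4 + 8.4) / 4 = 5.1000
deviations (xᵢ − x̄): 3.5000, 1.7000, -8.5000, 3.3000
Σ(xᵢ − x̄)² = 98.2800 ⇒ m₂ = 98.2800/4 = 24.57000
Σ(xᵢ − x̄)³ = -530.4000 ⇒ m₃ = -530.4000/4 = -132.60000
m₂^(3/2) = 24.57000^(1.5) = 121.78891
g1 = m₃ / m₂^(3/2) = -132.60000 / 121.78891 ≈ -1.0888

-1.0888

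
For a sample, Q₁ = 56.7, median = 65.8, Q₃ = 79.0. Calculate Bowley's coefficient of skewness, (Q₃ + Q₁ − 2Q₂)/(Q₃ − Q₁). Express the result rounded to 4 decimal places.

numerator: Q₃ + Q₁ − 2Q₂ = 79.0 + 56.7 − 2×65.8 = 4.1000
denominator: Q₃ − Q₁ = 79.0 − 56.7 = 22.3000
Bowley skewness = 4.1000 / 22.3000 ≈ 0.1839

0.1839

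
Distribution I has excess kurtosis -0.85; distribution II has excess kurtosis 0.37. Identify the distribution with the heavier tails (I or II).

II

Higher excess kurtosis ⇒ heavier tails relative to the normal distribution.
-0.85 vs 0.37: the larger is 0.37, so II has heavier tails. (II is leptokurtic — heavier-than-normal tails; the other is platykurtic.)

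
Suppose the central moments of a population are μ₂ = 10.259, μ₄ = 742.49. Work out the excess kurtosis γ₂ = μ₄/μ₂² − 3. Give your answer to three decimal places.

4.055

μ₂² = 10.259² = 105.24708
μ₄/μ₂² = 742.49 / 105.24708 = 7.05473
γ₂ = 7.05473 − 3 ≈ 4.055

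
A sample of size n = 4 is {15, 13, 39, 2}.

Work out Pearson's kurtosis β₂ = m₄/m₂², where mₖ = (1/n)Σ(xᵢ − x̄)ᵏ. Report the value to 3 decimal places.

2.096

x̄ = 17.2500
Σ(xᵢ − x̄)² = 728.7500 ⇒ m₂ = 182.18750
Σ(xᵢ − x̄)⁴ = 278225.3281 ⇒ m₄ = 69556.33203
m₂² = 33192.28516
β₂ = m₄/m₂² = 69556.33203 / 33192.28516 ≈ 2.096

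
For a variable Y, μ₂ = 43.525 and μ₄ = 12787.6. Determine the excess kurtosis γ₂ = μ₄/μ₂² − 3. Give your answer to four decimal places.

μ₂² = 43.525² = 1894.42563
μ₄/μ₂² = 12787.6 / 1894.42563 = 6.75012
γ₂ = 6.75012 − 3 ≈ 3.7501

3.7501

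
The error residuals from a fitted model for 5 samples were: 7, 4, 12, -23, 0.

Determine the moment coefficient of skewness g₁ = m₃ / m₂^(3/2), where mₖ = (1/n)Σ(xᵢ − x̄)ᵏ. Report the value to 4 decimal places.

x̄ = (7 + 4 + 12 - 23 + 0) / 5 = 0.0000
deviations (xᵢ − x̄): 7.0000, 4.0000, 12.0000, -23.0000, 0.0000
Σ(xᵢ − x̄)² = 738.0000 ⇒ m₂ = 738.0000/5 = 147.60000
Σ(xᵢ − x̄)³ = -10032.0000 ⇒ m₃ = -10032.0000/5 = -2006.40000
m₂^(3/2) = 147.60000^(1.5) = 1793.20333
g₁ = m₃ / m₂^(3/2) = -2006.40000 / 1793.20333 ≈ -1.1189

-1.1189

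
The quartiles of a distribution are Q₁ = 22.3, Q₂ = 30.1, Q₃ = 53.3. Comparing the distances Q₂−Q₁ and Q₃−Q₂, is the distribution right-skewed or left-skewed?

right-skewed

Q₂ − Q₁ = 7.8;  Q₃ − Q₂ = 23.2
Q₃ − Q₂ > Q₂ − Q₁ ⇒ the upper half is more spread out ⇒ right-skewed.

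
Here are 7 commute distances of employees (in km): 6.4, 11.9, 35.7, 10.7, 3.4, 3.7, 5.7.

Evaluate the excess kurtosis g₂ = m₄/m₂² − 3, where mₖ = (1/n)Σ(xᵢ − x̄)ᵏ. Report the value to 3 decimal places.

x̄ = 11.0714
Σ(xᵢ − x̄)² = 771.2543 ⇒ m₂ = 110.17918
Σ(xᵢ − x̄)⁴ = 375648.1412 ⇒ m₄ = 53664.02017
m₂² = 12139.45251
g₂ = m₄/m₂² − 3 = 4.42063 − 3 ≈ 1.421

1.421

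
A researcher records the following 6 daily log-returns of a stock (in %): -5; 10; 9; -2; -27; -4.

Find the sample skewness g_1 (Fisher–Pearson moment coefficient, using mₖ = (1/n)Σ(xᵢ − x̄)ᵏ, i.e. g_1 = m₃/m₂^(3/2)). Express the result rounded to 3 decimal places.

-0.866

x̄ = (-5 + 10 + 9 - 2 - 27 - 4) / 6 = -3.1667
deviations (xᵢ − x̄): -1.8333, 13.1667, 12.1667, 1.1667, -23.8333, -0.8333
Σ(xᵢ − x̄)² = 894.8333 ⇒ m₂ = 894.8333/6 = 149.13889
Σ(xᵢ − x̄)³ = -9459.5556 ⇒ m₃ = -9459.5556/6 = -1576.59259
m₂^(3/2) = 149.13889^(1.5) = 1821.32041
g_1 = m₃ / m₂^(3/2) = -1576.59259 / 1821.32041 ≈ -0.866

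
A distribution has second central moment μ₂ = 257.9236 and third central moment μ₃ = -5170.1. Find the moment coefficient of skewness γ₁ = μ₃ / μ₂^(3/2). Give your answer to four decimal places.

-1.2481

σ = √μ₂ = √257.9236 = 16.06000
σ³ = μ₂^(3/2) = 4142.25302
γ₁ = μ₃/σ³ = -5170.1 / 4142.25302 ≈ -1.2481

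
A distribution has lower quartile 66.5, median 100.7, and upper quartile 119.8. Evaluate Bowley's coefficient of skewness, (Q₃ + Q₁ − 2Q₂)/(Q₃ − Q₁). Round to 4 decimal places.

-0.2833

numerator: Q₃ + Q₁ − 2Q₂ = 119.8 + 66.5 − 2×100.7 = -15.1000
denominator: Q₃ − Q₁ = 119.8 − 66.5 = 53.3000
Bowley skewness = -15.1000 / 53.3000 ≈ -0.2833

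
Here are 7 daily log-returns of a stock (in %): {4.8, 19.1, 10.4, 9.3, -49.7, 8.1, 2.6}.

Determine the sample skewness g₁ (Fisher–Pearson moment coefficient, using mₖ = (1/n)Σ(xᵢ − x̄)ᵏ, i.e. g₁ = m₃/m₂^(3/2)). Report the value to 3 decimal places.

x̄ = (4.8 + 19.1 + 10.4 + 9.3 - 49.7 + 8.1 + 2.6) / 7 = 0.6571
deviations (xᵢ − x̄): 4.1429, 18.4429, 9.7429, 8.6429, -50.3571, 7.4429, 1.9429
Σ(xᵢ − x̄)² = 3121.9371 ⇒ m₂ = 3121.9371/7 = 445.99102
Σ(xᵢ − x̄)³ = -119363.4345 ⇒ m₃ = -119363.4345/7 = -17051.91922
m₂^(3/2) = 445.99102^(1.5) = 9418.66113
g₁ = m₃ / m₂^(3/2) = -17051.91922 / 9418.66113 ≈ -1.810

-1.810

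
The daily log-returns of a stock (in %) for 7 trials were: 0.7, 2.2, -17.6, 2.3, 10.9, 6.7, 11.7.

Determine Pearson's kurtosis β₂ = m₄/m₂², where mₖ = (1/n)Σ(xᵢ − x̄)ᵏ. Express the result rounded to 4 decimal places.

x̄ = 2.4143
Σ(xᵢ − x̄)² = 580.1686 ⇒ m₂ = 82.88122
Σ(xᵢ − x̄)⁴ = 173423.3517 ⇒ m₄ = 24774.76452
m₂² = 6869.29737
β₂ = m₄/m₂² = 24774.76452 / 6869.29737 ≈ 3.6066

3.6066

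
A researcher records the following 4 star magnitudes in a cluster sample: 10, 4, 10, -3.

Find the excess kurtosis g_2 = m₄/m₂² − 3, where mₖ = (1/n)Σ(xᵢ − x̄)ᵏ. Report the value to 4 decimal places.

x̄ = 5.2500
Σ(xᵢ − x̄)² = 114.7500 ⇒ m₂ = 28.68750
Σ(xᵢ − x̄)⁴ = 5653.0781 ⇒ m₄ = 1413.26953
m₂² = 822.97266
g_2 = m₄/m₂² − 3 = 1.71727 − 3 ≈ -1.2827

-1.2827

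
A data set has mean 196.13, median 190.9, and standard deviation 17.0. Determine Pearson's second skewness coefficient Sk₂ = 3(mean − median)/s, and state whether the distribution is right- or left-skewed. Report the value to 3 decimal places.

Sk₂ = 3(196.13 − 190.9) / 17.0 = 3 × 5.2300 / 17.0
    = 15.6900 / 17.0 ≈ 0.923
Sk₂ > 0 ⇒ mean > median ⇒ right-skewed (positive skew).

0.923, right-skewed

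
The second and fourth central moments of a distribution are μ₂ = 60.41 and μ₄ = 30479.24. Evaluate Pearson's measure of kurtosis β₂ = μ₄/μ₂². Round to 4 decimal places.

μ₂² = 60.41² = 3649.36810
μ₄/μ₂² = 30479.24 / 3649.36810 = 8.35192
β₂ ≈ 8.3519

8.3519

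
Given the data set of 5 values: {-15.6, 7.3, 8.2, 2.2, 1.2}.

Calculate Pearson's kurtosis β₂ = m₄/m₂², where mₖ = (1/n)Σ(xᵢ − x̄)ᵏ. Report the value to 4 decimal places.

2.7722

x̄ = 0.6600
Σ(xᵢ − x̄)² = 367.9920 ⇒ m₂ = 73.59840
Σ(xᵢ − x̄)⁴ = 75082.5098 ⇒ m₄ = 15016.50196
m₂² = 5416.72448
β₂ = m₄/m₂² = 15016.50196 / 5416.72448 ≈ 2.7722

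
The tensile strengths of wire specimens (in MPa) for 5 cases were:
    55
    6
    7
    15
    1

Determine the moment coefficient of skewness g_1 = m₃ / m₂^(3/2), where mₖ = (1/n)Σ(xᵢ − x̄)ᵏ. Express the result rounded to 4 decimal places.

x̄ = (55 + 6 + 7 + 15 + 1) / 5 = 16.8000
deviations (xᵢ − x̄): 38.2000, -10.8000, -9.8000, -1.8000, -15.8000
Σ(xᵢ − x̄)² = 1924.8000 ⇒ m₂ = 1924.8000/5 = 384.96000
Σ(xᵢ − x̄)³ = 49591.9200 ⇒ m₃ = 49591.9200/5 = 9918.38400
m₂^(3/2) = 384.96000^(1.5) = 7553.06824
g_1 = m₃ / m₂^(3/2) = 9918.38400 / 7553.06824 ≈ 1.3132

1.3132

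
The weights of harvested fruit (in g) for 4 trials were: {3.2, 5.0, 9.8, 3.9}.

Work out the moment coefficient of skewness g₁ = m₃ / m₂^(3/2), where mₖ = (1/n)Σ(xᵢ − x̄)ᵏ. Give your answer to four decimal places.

x̄ = (3.2 + 5.0 + 9.8 + 3.9) / 4 = 5.4750
deviations (xᵢ − x̄): -2.2750, -0.4750, 4.3250, -1.5750
Σ(xᵢ − x̄)² = 26.5875 ⇒ m₂ = 26.5875/4 = 6.64688
Σ(xᵢ − x̄)³ = 65.1131 ⇒ m₃ = 65.1131/4 = 16.27828
m₂^(3/2) = 6.64688^(1.5) = 17.13666
g₁ = m₃ / m₂^(3/2) = 16.27828 / 17.13666 ≈ 0.9499

0.9499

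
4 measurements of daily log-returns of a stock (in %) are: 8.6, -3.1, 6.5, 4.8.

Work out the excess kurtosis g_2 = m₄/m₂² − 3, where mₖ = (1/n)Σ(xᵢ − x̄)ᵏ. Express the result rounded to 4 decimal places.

-0.8843

x̄ = 4.2000
Σ(xᵢ − x̄)² = 78.3000 ⇒ m₂ = 19.57500
Σ(xᵢ − x̄)⁴ = 3242.7474 ⇒ m₄ = 810.68685
m₂² = 383.18063
g_2 = m₄/m₂² − 3 = 2.11568 − 3 ≈ -0.8843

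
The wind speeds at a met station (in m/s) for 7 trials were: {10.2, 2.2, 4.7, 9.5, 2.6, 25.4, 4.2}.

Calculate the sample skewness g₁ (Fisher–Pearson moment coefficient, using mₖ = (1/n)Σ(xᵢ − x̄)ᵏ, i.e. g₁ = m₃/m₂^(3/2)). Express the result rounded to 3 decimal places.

x̄ = (10.2 + 2.2 + 4.7 + 9.5 + 2.6 + 25.4 + 4.2) / 7 = 8.4000
deviations (xᵢ − x̄): 1.8000, -6.2000, -3.7000, 1.1000, -5.8000, 17.0000, -4.2000
Σ(xᵢ − x̄)² = 396.8600 ⇒ m₂ = 396.8600/7 = 56.69429
Σ(xᵢ − x̄)³ = 4361.9820 ⇒ m₃ = 4361.9820/7 = 623.14029
m₂^(3/2) = 56.69429^(1.5) = 426.88307
g₁ = m₃ / m₂^(3/2) = 623.14029 / 426.88307 ≈ 1.460

1.460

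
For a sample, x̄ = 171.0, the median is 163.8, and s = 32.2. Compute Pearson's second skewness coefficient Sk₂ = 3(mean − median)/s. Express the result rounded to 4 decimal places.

0.6708

Sk₂ = 3(171.0 − 163.8) / 32.2 = 3 × 7.2000 / 32.2
    = 21.6000 / 32.2 ≈ 0.6708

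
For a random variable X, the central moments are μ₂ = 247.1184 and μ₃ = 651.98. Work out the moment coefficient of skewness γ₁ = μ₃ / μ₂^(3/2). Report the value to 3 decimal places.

0.168

σ = √μ₂ = √247.1184 = 15.72000
σ³ = μ₂^(3/2) = 3884.70125
γ₁ = μ₃/σ³ = 651.98 / 3884.70125 ≈ 0.168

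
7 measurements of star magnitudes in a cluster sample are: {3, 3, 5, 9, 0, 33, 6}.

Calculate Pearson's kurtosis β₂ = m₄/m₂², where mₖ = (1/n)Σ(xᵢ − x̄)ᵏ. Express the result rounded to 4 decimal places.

x̄ = 8.4286
Σ(xᵢ − x̄)² = 751.7143 ⇒ m₂ = 107.38776
Σ(xᵢ − x̄)⁴ = 371476.9854 ⇒ m₄ = 53068.14077
m₂² = 11532.12995
β₂ = m₄/m₂² = 53068.14077 / 11532.12995 ≈ 4.6018

4.6018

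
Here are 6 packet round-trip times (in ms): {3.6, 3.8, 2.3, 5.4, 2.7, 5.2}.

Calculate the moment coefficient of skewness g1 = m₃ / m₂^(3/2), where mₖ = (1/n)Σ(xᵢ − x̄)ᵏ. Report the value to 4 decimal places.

0.1430

x̄ = (3.6 + 3.8 + 2.3 + 5.4 + 2.7 + 5.2) / 6 = 3.8333
deviations (xᵢ − x̄): -0.2333, -0.0333, -1.5333, 1.5667, -1.1333, 1.3667
Σ(xᵢ − x̄)² = 8.0133 ⇒ m₂ = 8.0133/6 = 1.33556
Σ(xᵢ − x̄)³ = 1.3244 ⇒ m₃ = 1.3244/6 = 0.22074
m₂^(3/2) = 1.33556^(1.5) = 1.54345
g1 = m₃ / m₂^(3/2) = 0.22074 / 1.54345 ≈ 0.1430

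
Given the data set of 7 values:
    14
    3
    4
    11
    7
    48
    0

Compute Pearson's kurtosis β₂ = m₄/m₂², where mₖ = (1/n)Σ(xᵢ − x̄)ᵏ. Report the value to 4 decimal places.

x̄ = 12.4286
Σ(xᵢ − x̄)² = 1613.7143 ⇒ m₂ = 230.53061
Σ(xᵢ − x̄)⁴ = 1638740.3732 ⇒ m₄ = 234105.76760
m₂² = 53144.36318
β₂ = m₄/m₂² = 234105.76760 / 53144.36318 ≈ 4.4051

4.4051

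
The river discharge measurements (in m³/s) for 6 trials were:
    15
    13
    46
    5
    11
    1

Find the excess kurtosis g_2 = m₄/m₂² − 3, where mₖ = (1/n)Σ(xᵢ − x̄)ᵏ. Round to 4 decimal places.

x̄ = 15.1667
Σ(xᵢ − x̄)² = 1276.8333 ⇒ m₂ = 212.80556
Σ(xᵢ − x̄)⁴ = 955105.1528 ⇒ m₄ = 159184.19213
m₂² = 45286.20448
g_2 = m₄/m₂² − 3 = 3.51507 − 3 ≈ 0.5151

0.5151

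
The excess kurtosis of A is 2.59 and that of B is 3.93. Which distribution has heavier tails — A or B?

Higher excess kurtosis ⇒ heavier tails relative to the normal distribution.
2.59 vs 3.93: the larger is 3.93, so B has heavier tails.

B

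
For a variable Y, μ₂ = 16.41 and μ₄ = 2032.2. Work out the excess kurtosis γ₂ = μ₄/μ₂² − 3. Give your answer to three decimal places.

4.547

μ₂² = 16.41² = 269.28810
μ₄/μ₂² = 2032.2 / 269.28810 = 7.54656
γ₂ = 7.54656 − 3 ≈ 4.547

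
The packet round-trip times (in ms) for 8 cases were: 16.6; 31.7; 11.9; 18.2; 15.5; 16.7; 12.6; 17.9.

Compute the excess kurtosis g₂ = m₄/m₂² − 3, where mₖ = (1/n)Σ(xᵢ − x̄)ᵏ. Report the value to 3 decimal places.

1.727

x̄ = 17.6375
Σ(xᵢ − x̄)² = 262.9587 ⇒ m₂ = 32.86984
Σ(xᵢ − x̄)⁴ = 40857.1347 ⇒ m₄ = 5107.14184
m₂² = 1080.42663
g₂ = m₄/m₂² − 3 = 4.72697 − 3 ≈ 1.727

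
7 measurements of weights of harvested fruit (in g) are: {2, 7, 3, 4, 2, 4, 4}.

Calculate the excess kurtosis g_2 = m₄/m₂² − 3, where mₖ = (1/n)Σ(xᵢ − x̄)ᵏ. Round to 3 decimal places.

0.090

x̄ = 3.7143
Σ(xᵢ − x̄)² = 17.4286 ⇒ m₂ = 2.48980
Σ(xᵢ − x̄)⁴ = 134.1050 ⇒ m₄ = 19.15785
m₂² = 6.19908
g_2 = m₄/m₂² − 3 = 3.09043 − 3 ≈ 0.090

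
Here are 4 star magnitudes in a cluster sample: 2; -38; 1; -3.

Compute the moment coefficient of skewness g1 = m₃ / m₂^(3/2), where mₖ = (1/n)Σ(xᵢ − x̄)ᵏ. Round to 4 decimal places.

-1.1117

x̄ = (2 - 38 + 1 - 3) / 4 = -9.5000
deviations (xᵢ − x̄): 11.5000, -28.5000, 10.5000, 6.5000
Σ(xᵢ − x̄)² = 1097.0000 ⇒ m₂ = 1097.0000/4 = 274.25000
Σ(xᵢ − x̄)³ = -20196.0000 ⇒ m₃ = -20196.0000/4 = -5049.00000
m₂^(3/2) = 274.25000^(1.5) = 4541.71580
g1 = m₃ / m₂^(3/2) = -5049.00000 / 4541.71580 ≈ -1.1117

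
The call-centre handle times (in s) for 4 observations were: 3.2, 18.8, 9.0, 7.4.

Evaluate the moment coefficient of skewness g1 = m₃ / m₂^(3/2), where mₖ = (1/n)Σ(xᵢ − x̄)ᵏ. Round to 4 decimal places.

x̄ = (3.2 + 18.8 + 9.0 + 7.4) / 4 = 9.6000
deviations (xᵢ − x̄): -6.4000, 9.2000, -0.6000, -2.2000
Σ(xᵢ − x̄)² = 130.8000 ⇒ m₂ = 130.8000/4 = 32.70000
Σ(xᵢ − x̄)³ = 505.6800 ⇒ m₃ = 505.6800/4 = 126.42000
m₂^(3/2) = 32.70000^(1.5) = 186.99140
g1 = m₃ / m₂^(3/2) = 126.42000 / 186.99140 ≈ 0.6761

0.6761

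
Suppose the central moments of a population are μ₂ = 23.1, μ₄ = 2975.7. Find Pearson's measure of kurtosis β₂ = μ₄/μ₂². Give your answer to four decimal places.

μ₂² = 23.1² = 533.61000
μ₄/μ₂² = 2975.7 / 533.61000 = 5.57654
β₂ ≈ 5.5765

5.5765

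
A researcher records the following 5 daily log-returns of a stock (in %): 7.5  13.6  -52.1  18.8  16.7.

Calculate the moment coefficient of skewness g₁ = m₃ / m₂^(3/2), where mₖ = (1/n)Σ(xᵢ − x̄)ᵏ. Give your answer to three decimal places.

x̄ = (7.5 + 13.6 - 52.1 + 18.8 + 16.7) / 5 = 0.9000
deviations (xᵢ − x̄): 6.6000, 12.7000, -53.0000, 17.9000, 15.8000
Σ(xᵢ − x̄)² = 3583.9000 ⇒ m₂ = 3583.9000/5 = 716.78000
Σ(xᵢ − x̄)³ = -136861.4700 ⇒ m₃ = -136861.4700/5 = -27372.29400
m₂^(3/2) = 716.78000^(1.5) = 19190.16984
g₁ = m₃ / m₂^(3/2) = -27372.29400 / 19190.16984 ≈ -1.426

-1.426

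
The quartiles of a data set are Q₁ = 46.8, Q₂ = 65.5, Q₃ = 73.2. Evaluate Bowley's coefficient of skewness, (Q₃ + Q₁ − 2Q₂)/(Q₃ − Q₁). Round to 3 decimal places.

numerator: Q₃ + Q₁ − 2Q₂ = 73.2 + 46.8 − 2×65.5 = -11.0000
denominator: Q₃ − Q₁ = 73.2 − 46.8 = 26.4000
Bowley skewness = -11.0000 / 26.4000 ≈ -0.417

-0.417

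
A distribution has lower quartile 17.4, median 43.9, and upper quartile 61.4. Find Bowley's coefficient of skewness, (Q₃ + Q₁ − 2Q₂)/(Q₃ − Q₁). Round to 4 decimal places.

numerator: Q₃ + Q₁ − 2Q₂ = 61.4 + 17.4 − 2×43.9 = -9.0000
denominator: Q₃ − Q₁ = 61.4 − 17.4 = 44.0000
Bowley skewness = -9.0000 / 44.0000 ≈ -0.2045

-0.2045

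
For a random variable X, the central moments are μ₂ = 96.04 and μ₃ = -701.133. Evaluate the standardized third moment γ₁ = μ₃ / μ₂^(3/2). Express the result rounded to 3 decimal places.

σ = √μ₂ = √96.04 = 9.80000
σ³ = μ₂^(3/2) = 941.19200
γ₁ = μ₃/σ³ = -701.133 / 941.19200 ≈ -0.745

-0.745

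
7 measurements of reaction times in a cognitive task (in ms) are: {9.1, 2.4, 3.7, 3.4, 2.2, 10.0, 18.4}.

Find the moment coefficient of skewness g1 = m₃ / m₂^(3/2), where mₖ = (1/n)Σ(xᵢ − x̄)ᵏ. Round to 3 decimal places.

x̄ = (9.1 + 2.4 + 3.7 + 3.4 + 2.2 + 10.0 + 18.4) / 7 = 7.0286
deviations (xᵢ − x̄): 2.0714, -4.6286, -3.3286, -3.6286, -4.8286, 2.9714, 11.3714
Σ(xᵢ − x̄)² = 211.4143 ⇒ m₂ = 211.4143/7 = 30.20204
Σ(xᵢ − x̄)³ = 1209.1626 ⇒ m₃ = 1209.1626/7 = 172.73752
m₂^(3/2) = 30.20204^(1.5) = 165.97949
g1 = m₃ / m₂^(3/2) = 172.73752 / 165.97949 ≈ 1.041

1.041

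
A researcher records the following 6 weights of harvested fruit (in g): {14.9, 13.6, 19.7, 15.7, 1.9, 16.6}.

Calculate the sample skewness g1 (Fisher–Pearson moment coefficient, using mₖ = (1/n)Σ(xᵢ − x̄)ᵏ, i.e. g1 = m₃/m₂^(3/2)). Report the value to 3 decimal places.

-1.330

x̄ = (14.9 + 13.6 + 19.7 + 15.7 + 1.9 + 16.6) / 6 = 13.7333
deviations (xᵢ − x̄): 1.1667, -0.1333, 5.9667, 1.9667, -11.8333, 2.8667
Σ(xᵢ − x̄)² = 189.0933 ⇒ m₂ = 189.0933/6 = 31.51556
Σ(xᵢ − x̄)³ = -1411.8256 ⇒ m₃ = -1411.8256/6 = -235.30426
m₂^(3/2) = 31.51556^(1.5) = 176.92429
g1 = m₃ / m₂^(3/2) = -235.30426 / 176.92429 ≈ -1.330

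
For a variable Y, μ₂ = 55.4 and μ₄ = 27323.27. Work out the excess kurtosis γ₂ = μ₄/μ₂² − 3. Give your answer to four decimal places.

5.9025

μ₂² = 55.4² = 3069.16000
μ₄/μ₂² = 27323.27 / 3069.16000 = 8.90252
γ₂ = 8.90252 − 3 ≈ 5.9025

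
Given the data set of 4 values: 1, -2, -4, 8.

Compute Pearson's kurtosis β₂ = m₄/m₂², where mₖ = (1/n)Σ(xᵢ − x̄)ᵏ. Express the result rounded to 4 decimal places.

x̄ = 0.7500
Σ(xᵢ − x̄)² = 82.7500 ⇒ m₂ = 20.68750
Σ(xᵢ − x̄)⁴ = 3329.0781 ⇒ m₄ = 832.26953
m₂² = 427.97266
β₂ = m₄/m₂² = 832.26953 / 427.97266 ≈ 1.9447

1.9447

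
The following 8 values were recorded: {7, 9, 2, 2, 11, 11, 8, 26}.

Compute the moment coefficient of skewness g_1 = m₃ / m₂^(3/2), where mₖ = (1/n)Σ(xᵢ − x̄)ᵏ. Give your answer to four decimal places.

1.2952

x̄ = (7 + 9 + 2 + 2 + 11 + 11 + 8 + 26) / 8 = 9.5000
deviations (xᵢ − x̄): -2.5000, -0.5000, -7.5000, -7.5000, 1.5000, 1.5000, -1.5000, 16.5000
Σ(xᵢ − x̄)² = 398.0000 ⇒ m₂ = 398.0000/8 = 49.75000
Σ(xᵢ − x̄)³ = 3636.0000 ⇒ m₃ = 3636.0000/8 = 454.50000
m₂^(3/2) = 49.75000^(1.5) = 350.90506
g_1 = m₃ / m₂^(3/2) = 454.50000 / 350.90506 ≈ 1.2952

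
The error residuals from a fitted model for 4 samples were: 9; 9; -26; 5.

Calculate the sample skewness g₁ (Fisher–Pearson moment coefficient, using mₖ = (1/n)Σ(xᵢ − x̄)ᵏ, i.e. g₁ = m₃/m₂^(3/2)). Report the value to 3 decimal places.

-1.113

x̄ = (9 + 9 - 26 + 5) / 4 = -0.7500
deviations (xᵢ − x̄): 9.7500, 9.7500, -25.2500, 5.7500
Σ(xᵢ − x̄)² = 860.7500 ⇒ m₂ = 860.7500/4 = 215.18750
Σ(xᵢ − x̄)³ = -14054.6250 ⇒ m₃ = -14054.6250/4 = -3513.65625
m₂^(3/2) = 215.18750^(1.5) = 3156.64367
g₁ = m₃ / m₂^(3/2) = -3513.65625 / 3156.64367 ≈ -1.113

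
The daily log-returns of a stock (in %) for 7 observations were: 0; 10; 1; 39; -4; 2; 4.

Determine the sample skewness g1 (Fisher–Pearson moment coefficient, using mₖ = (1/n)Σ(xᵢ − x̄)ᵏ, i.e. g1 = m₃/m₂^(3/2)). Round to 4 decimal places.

x̄ = (0 + 10 + 1 + 39 - 4 + 2 + 4) / 7 = 7.4286
deviations (xᵢ − x̄): -7.4286, 2.5714, -6.4286, 31.5714, -11.4286, -5.4286, -3.4286
Σ(xᵢ − x̄)² = 1271.7143 ⇒ m₂ = 1271.7143/7 = 181.67347
Σ(xᵢ − x̄)³ = 29117.3878 ⇒ m₃ = 29117.3878/7 = 4159.62682
m₂^(3/2) = 181.67347^(1.5) = 2448.70949
g1 = m₃ / m₂^(3/2) = 4159.62682 / 2448.70949 ≈ 1.6987

1.6987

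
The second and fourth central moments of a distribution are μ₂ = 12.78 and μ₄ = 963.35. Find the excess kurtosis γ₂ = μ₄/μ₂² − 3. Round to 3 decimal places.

μ₂² = 12.78² = 163.32840
μ₄/μ₂² = 963.35 / 163.32840 = 5.89824
γ₂ = 5.89824 − 3 ≈ 2.898

2.898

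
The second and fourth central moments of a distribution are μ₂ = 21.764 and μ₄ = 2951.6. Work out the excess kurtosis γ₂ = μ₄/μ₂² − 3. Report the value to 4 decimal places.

3.2313

μ₂² = 21.764² = 473.67170
μ₄/μ₂² = 2951.6 / 473.67170 = 6.23132
γ₂ = 6.23132 − 3 ≈ 3.2313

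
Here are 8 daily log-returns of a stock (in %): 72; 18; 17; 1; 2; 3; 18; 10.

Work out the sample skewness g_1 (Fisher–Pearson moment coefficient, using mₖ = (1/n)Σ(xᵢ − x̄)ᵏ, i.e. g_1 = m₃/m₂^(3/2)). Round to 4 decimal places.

x̄ = (72 + 18 + 17 + 1 + 2 + 3 + 18 + 10) / 8 = 17.6250
deviations (xᵢ − x̄): 54.3750, 0.3750, -0.6250, -16.6250, -15.6250, -14.6250, 0.3750, -7.6250
Σ(xᵢ − x̄)² = 3749.8750 ⇒ m₂ = 3749.8750/8 = 468.73438
Σ(xᵢ − x̄)³ = 148786.0313 ⇒ m₃ = 148786.0313/8 = 18598.25391
m₂^(3/2) = 468.73438^(1.5) = 10148.22777
g_1 = m₃ / m₂^(3/2) = 18598.25391 / 10148.22777 ≈ 1.8327

1.8327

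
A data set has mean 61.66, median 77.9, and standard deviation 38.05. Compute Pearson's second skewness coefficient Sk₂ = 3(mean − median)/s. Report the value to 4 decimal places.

Sk₂ = 3(61.66 − 77.9) / 38.05 = 3 × -16.2400 / 38.05
    = -48.7200 / 38.05 ≈ -1.2804

-1.2804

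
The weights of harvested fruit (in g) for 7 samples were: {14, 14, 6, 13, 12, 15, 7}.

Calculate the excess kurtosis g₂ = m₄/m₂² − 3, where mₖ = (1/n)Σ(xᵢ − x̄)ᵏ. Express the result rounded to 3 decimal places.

x̄ = 11.5714
Σ(xᵢ − x̄)² = 77.7143 ⇒ m₂ = 11.10204
Σ(xᵢ − x̄)⁴ = 1612.2099 ⇒ m₄ = 230.31570
m₂² = 123.25531
g₂ = m₄/m₂² − 3 = 1.86861 − 3 ≈ -1.131

-1.131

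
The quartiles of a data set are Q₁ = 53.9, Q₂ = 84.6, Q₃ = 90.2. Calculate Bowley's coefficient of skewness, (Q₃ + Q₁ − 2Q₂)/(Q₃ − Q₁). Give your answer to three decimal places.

-0.691

numerator: Q₃ + Q₁ − 2Q₂ = 90.2 + 53.9 − 2×84.6 = -25.1000
denominator: Q₃ − Q₁ = 90.2 − 53.9 = 36.3000
Bowley skewness = -25.1000 / 36.3000 ≈ -0.691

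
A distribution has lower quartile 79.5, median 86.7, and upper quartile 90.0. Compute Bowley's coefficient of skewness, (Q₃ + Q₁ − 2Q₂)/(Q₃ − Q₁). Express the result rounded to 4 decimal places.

numerator: Q₃ + Q₁ − 2Q₂ = 90.0 + 79.5 − 2×86.7 = -3.9000
denominator: Q₃ − Q₁ = 90.0 − 79.5 = 10.5000
Bowley skewness = -3.9000 / 10.5000 ≈ -0.3714

-0.3714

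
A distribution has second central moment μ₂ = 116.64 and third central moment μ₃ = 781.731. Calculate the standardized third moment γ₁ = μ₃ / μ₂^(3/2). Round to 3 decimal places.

σ = √μ₂ = √116.64 = 10.80000
σ³ = μ₂^(3/2) = 1259.71200
γ₁ = μ₃/σ³ = 781.731 / 1259.71200 ≈ 0.621

0.621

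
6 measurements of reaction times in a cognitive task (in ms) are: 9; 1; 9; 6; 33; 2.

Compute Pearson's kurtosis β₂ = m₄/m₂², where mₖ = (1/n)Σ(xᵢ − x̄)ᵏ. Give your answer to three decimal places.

x̄ = 10.0000
Σ(xᵢ − x̄)² = 692.0000 ⇒ m₂ = 115.33333
Σ(xᵢ − x̄)⁴ = 290756.0000 ⇒ m₄ = 48459.33333
m₂² = 13301.77778
β₂ = m₄/m₂² = 48459.33333 / 13301.77778 ≈ 3.643

3.643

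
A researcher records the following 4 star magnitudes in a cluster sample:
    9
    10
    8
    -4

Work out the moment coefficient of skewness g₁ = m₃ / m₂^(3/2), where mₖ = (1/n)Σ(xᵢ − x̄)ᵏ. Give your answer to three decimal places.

x̄ = (9 + 10 + 8 - 4) / 4 = 5.7500
deviations (xᵢ − x̄): 3.2500, 4.2500, 2.2500, -9.7500
Σ(xᵢ − x̄)² = 128.7500 ⇒ m₂ = 128.7500/4 = 32.18750
Σ(xᵢ − x̄)³ = -804.3750 ⇒ m₃ = -804.3750/4 = -201.09375
m₂^(3/2) = 32.18750^(1.5) = 182.61265
g₁ = m₃ / m₂^(3/2) = -201.09375 / 182.61265 ≈ -1.101

-1.101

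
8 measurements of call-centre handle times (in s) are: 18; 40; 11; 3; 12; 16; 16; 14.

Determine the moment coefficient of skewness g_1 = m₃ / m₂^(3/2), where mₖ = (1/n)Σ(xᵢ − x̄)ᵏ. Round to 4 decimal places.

x̄ = (18 + 40 + 11 + 3 + 12 + 16 + 16 + 14) / 8 = 16.2500
deviations (xᵢ − x̄): 1.7500, 23.7500, -5.2500, -13.2500, -4.2500, -0.2500, -0.2500, -2.2500
Σ(xᵢ − x̄)² = 793.5000 ⇒ m₂ = 793.5000/8 = 99.18750
Σ(xᵢ − x̄)³ = 10842.7500 ⇒ m₃ = 10842.7500/8 = 1355.34375
m₂^(3/2) = 99.18750^(1.5) = 987.83729
g_1 = m₃ / m₂^(3/2) = 1355.34375 / 987.83729 ≈ 1.3720

1.3720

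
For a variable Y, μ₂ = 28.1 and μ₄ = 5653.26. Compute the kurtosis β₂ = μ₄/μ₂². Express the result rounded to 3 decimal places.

μ₂² = 28.1² = 789.61000
μ₄/μ₂² = 5653.26 / 789.61000 = 7.15956
β₂ ≈ 7.160

7.160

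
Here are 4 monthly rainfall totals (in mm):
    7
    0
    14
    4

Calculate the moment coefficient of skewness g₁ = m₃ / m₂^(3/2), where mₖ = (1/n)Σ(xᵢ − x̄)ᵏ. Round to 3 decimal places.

0.392

x̄ = (7 + 0 + 14 + 4) / 4 = 6.2500
deviations (xᵢ − x̄): 0.7500, -6.2500, 7.7500, -2.2500
Σ(xᵢ − x̄)² = 104.7500 ⇒ m₂ = 104.7500/4 = 26.18750
Σ(xᵢ − x̄)³ = 210.3750 ⇒ m₃ = 210.3750/4 = 52.59375
m₂^(3/2) = 26.18750^(1.5) = 134.01119
g₁ = m₃ / m₂^(3/2) = 52.59375 / 134.01119 ≈ 0.392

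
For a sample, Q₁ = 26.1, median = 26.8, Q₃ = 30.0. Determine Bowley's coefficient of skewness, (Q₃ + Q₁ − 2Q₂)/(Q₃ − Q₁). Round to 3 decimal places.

0.641

numerator: Q₃ + Q₁ − 2Q₂ = 30.0 + 26.1 − 2×26.8 = 2.5000
denominator: Q₃ − Q₁ = 30.0 − 26.1 = 3.9000
Bowley skewness = 2.5000 / 3.9000 ≈ 0.641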